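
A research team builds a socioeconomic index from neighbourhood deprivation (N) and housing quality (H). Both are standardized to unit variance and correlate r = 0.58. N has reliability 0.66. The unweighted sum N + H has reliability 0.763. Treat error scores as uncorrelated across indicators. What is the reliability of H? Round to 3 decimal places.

0.591

Var(N+H) = 2 + 2·0.58 = 3.160.
True-score variance = ρ_N + ρ_H + 2·0.58, so 0.763 = (0.66 + ρ_H + 1.16) / 3.160.
ρ_H = 0.763·3.160 − 0.66 − 1.16 = 0.591.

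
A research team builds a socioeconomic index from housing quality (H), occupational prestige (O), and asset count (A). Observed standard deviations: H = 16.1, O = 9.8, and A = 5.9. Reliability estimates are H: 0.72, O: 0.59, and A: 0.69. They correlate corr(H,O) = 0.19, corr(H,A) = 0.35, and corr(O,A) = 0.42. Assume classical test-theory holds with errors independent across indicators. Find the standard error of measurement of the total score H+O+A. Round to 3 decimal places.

11.079

Var(total) = 390.06 + 175.018 = 565.078.
True-score variance = 267.314 + 175.018 = 442.332, so reliability = 0.7828.
Error variance = 565.078 − 442.332 = 122.746; SEM = √122.746 = 11.079.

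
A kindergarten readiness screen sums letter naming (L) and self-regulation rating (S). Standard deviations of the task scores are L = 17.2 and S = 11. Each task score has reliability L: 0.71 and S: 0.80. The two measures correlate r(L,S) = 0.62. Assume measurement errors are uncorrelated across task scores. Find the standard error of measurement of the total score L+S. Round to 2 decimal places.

10.49

Var(total) = 416.84 + 234.608 = 651.448.
True-score variance = 306.846 + 234.608 = 541.454, so reliability = 0.8312.
Error variance = 651.448 − 541.454 = 109.994; SEM = √109.994 = 10.49.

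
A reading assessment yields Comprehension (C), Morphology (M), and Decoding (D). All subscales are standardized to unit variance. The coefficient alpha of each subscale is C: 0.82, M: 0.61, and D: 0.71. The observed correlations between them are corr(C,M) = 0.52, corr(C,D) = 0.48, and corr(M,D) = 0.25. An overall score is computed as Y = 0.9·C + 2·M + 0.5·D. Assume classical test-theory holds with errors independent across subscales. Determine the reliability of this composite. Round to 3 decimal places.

Var(Y) = 0.9² + 2² + 0.5² + 2·[1.8·0.52 + 0.45·0.48 + 0.25] = 5.06 + 2.804 = 7.864.
Under uncorrelated errors the observed covariances equal the true-score covariances, so only the own-variance terms attenuate.
True-score variance = [0.9²·0.82 + 2²·0.61 + 0.5²·0.71] + 2.804 = 3.2817 + 2.804 = 6.0857.
Reliability = 6.0857 / 7.864 = 0.774.

0.774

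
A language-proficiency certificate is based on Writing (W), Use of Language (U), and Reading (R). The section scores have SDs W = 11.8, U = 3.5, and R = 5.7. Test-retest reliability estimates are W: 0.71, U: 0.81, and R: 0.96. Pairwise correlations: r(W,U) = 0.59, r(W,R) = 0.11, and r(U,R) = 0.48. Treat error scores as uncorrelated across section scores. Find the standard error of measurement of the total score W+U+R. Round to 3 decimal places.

6.634

Var(total) = 183.98 + 82.6832 = 266.663.
True-score variance = 139.973 + 82.6832 = 222.656, so reliability = 0.8350.
Error variance = 266.663 − 222.656 = 44.0067; SEM = √44.0067 = 6.634.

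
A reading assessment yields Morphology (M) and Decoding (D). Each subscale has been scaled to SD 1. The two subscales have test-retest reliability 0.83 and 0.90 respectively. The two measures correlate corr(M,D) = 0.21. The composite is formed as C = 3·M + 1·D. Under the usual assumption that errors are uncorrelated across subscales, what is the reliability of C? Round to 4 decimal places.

0.8552

Var(C) = 3² + 1 + 2·[3·0.21] = 10 + 1.26 = 11.26.
Because errors are independent across components, Cov(Tᵢ,Tⱼ) = Cov(Xᵢ,Xⱼ); the off-diagonal part of the true-score variance is the same as above.
True-score variance = [3²·0.83 + 0.90] + 1.26 = 8.37 + 1.26 = 9.63.
Reliability = 9.63 / 11.26 = 0.8552.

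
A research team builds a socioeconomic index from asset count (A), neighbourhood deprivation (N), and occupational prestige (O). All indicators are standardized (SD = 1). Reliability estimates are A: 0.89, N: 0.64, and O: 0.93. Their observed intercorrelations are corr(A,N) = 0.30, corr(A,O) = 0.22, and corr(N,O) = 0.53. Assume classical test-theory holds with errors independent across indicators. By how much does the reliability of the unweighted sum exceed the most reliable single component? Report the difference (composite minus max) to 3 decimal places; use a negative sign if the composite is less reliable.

-0.036

Var(sum) = 3 + 2.1 = 5.1; true-score variance = 2.46 + 2.1 = 4.56; composite reliability = 0.8941.
Max component reliability = 0.9300.
Difference = 0.8941 − 0.9300 = -0.036.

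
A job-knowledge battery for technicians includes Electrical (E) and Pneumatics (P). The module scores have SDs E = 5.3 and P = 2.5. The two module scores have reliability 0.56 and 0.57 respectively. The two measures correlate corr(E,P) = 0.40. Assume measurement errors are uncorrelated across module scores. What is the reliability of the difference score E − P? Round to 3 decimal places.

Var(E−P) = 5.3² + 2.5² − 2·5.3·2.5·0.40 = 34.34 − 10.6 = 23.74.
Under uncorrelated errors the observed covariances equal the true-score covariances, so only the own-variance terms attenuate.
True-score variance = [5.3²·0.56 + 2.5²·0.57] − 10.6 = 19.2929 − 10.6 = 8.6929.
Reliability = 8.6929 / 23.74 = 0.366.

0.366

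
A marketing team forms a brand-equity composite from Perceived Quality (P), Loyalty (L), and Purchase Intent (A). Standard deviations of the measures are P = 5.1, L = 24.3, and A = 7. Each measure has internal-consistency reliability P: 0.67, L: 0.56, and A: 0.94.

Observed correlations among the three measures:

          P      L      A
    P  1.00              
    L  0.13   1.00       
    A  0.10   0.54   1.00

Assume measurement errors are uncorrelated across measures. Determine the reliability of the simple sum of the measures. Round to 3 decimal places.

Var(P+L+A) = 5.1² + 24.3² + 7² + 2·[5.1·24.3·0.13 + 5.1·7·0.10 + 24.3·7·0.54] = 665.5 + 223.07 = 888.57.
Under uncorrelated errors the observed covariances equal the true-score covariances, so only the own-variance terms attenuate.
True-score variance = [5.1²·0.67 + 24.3²·0.56 + 7²·0.94] + 223.07 = 394.161 + 223.07 = 617.231.
Reliability = 617.231 / 888.57 = 0.695.

0.695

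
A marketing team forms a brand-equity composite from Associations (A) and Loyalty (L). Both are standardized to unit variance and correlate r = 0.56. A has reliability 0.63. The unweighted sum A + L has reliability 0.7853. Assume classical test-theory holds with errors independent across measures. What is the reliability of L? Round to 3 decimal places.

0.700

Var(A+L) = 2 + 2·0.56 = 3.120.
True-score variance = ρ_A + ρ_L + 2·0.56, so 0.7853 = (0.63 + ρ_L + 1.12) / 3.120.
ρ_L = 0.7853·3.120 − 0.63 − 1.12 = 0.700.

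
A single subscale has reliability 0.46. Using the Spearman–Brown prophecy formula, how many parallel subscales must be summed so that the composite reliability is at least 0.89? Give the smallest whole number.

10

k ≥ ρ*(1−ρ₁)/(ρ₁(1−ρ*)) = 0.89·0.54 / (0.46·0.11) = 9.498.
Smallest integer k = 10.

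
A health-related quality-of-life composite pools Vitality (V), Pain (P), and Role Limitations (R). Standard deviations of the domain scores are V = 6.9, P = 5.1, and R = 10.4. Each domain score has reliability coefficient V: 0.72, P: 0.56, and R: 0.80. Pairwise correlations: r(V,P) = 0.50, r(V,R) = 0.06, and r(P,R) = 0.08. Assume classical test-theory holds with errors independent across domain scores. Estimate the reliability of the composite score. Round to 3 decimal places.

Var(V+P+R) = 6.9² + 5.1² + 10.4² + 2·[6.9·5.1·0.50 + 6.9·10.4·0.06 + 5.1·10.4·0.08] = 181.78 + 52.2876 = 234.068.
With uncorrelated errors the cross-covariances are all true-score covariance, so they carry over unchanged; only the diagonal terms shrink to ρᵢσᵢ².
True-score variance = [6.9²·0.72 + 5.1²·0.56 + 10.4²·0.80] + 52.2876 = 135.373 + 52.2876 = 187.66.
Reliability = 187.66 / 234.068 = 0.802.

0.802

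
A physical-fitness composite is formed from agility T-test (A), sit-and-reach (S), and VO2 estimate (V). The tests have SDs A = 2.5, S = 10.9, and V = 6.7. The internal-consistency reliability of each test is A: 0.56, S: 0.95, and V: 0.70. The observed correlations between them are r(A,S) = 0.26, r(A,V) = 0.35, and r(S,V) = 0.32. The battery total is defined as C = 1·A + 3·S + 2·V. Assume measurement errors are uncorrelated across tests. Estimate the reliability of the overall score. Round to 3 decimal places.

0.931

Var(C) = 2.5² + 3²·10.9² + 2²·6.7² + 2·[3·2.5·10.9·0.26 + 2·2.5·6.7·0.35 + 6·10.9·6.7·0.32] = 1255.1 + 346.395 = 1601.5.
With uncorrelated errors the cross-covariances are all true-score covariance, so they carry over unchanged; only the diagonal terms shrink to ρᵢσᵢ².
True-score variance = [2.5²·0.56 + 3²·10.9²·0.95 + 2²·6.7²·0.70] + 346.395 = 1145.02 + 346.395 = 1491.41.
Reliability = 1491.41 / 1601.5 = 0.931.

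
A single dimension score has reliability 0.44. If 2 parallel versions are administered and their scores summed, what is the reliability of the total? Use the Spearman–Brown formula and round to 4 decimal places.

ρ_k = kρ / (1 + (k−1)ρ) = 2·0.44 / (1 + 1·0.44) = 0.880 / 1.440 = 0.6111.

0.6111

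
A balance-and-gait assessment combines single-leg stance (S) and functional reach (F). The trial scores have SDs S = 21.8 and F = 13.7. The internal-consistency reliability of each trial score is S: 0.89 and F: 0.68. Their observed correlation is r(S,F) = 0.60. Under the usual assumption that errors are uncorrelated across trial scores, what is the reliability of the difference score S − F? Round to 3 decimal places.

Var(S−F) = 21.8² + 13.7² − 2·21.8·13.7·0.60 = 662.93 − 358.392 = 304.538.
With uncorrelated errors the cross-covariances are all true-score covariance, so they carry over unchanged; only the diagonal terms shrink to ρᵢσᵢ².
True-score variance = [21.8²·0.89 + 13.7²·0.68] − 358.392 = 550.593 − 358.392 = 192.201.
Reliability = 192.201 / 304.538 = 0.631.

0.631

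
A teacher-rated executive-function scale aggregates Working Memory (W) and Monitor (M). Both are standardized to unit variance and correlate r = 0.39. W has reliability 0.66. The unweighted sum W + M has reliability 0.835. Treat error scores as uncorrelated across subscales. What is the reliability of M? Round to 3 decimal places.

Var(W+M) = 2 + 2·0.39 = 2.780.
True-score variance = ρ_W + ρ_M + 2·0.39, so 0.835 = (0.66 + ρ_M + 0.78) / 2.780.
ρ_M = 0.835·2.780 − 0.66 − 0.78 = 0.881.

0.881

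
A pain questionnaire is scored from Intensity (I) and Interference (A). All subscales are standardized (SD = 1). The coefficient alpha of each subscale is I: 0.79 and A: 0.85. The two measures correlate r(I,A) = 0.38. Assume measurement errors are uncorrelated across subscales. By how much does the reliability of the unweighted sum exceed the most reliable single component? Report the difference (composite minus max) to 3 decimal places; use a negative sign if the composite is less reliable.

Var(sum) = 2 + 0.76 = 2.76; true-score variance = 1.64 + 0.76 = 2.4; composite reliability = 0.8696.
Max component reliability = 0.8500.
Difference = 0.8696 − 0.8500 = 0.020.

0.020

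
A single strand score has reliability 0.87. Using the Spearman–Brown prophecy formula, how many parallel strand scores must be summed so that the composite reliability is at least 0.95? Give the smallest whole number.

k ≥ ρ*(1−ρ₁)/(ρ₁(1−ρ*)) = 0.95·0.13 / (0.87·0.05) = 2.839.
Smallest integer k = 3.

3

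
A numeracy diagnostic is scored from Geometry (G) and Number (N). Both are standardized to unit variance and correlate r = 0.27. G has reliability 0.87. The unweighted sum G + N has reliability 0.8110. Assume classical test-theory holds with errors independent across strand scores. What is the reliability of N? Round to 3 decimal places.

0.650

Var(G+N) = 2 + 2·0.27 = 2.540.
True-score variance = ρ_G + ρ_N + 2·0.27, so 0.8110 = (0.87 + ρ_N + 0.54) / 2.540.
ρ_N = 0.8110·2.540 − 0.87 − 0.54 = 0.650.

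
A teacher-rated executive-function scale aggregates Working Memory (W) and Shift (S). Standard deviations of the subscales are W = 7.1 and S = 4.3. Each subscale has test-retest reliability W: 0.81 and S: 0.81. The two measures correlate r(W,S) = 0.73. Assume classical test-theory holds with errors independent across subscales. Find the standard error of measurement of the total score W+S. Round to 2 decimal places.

Var(total) = 68.9 + 44.5738 = 113.474.
True-score variance = 55.809 + 44.5738 = 100.383, so reliability = 0.8846.
Error variance = 113.474 − 100.383 = 13.091; SEM = √13.091 = 3.62.

3.62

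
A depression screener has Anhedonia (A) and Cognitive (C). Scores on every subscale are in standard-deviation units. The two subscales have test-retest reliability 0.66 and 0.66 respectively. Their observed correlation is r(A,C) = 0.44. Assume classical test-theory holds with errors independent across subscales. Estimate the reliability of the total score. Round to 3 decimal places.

Var(A+C) = 2 + 2·[0.44] = 2 + 0.88 = 2.88.
Because errors are independent across components, Cov(Tᵢ,Tⱼ) = Cov(Xᵢ,Xⱼ); the off-diagonal part of the true-score variance is the same as above.
True-score variance = [0.66 + 0.66] + 0.88 = 1.32 + 0.88 = 2.2.
Reliability = 2.2 / 2.88 = 0.764.

0.764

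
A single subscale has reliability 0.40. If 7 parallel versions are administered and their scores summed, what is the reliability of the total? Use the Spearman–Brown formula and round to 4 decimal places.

0.8235

ρ_k = kρ / (1 + (k−1)ρ) = 7·0.40 / (1 + 6·0.40) = 2.800 / 3.400 = 0.8235.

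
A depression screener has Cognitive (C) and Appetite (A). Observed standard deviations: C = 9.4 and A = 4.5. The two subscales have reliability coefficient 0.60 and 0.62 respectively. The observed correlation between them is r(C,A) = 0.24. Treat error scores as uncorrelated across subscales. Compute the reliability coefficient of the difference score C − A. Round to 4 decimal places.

Var(C−A) = 9.4² + 4.5² − 2·9.4·4.5·0.24 = 108.61 − 20.304 = 88.306.
With uncorrelated errors the cross-covariances are all true-score covariance, so they carry over unchanged; only the diagonal terms shrink to ρᵢσᵢ².
True-score variance = [9.4²·0.60 + 4.5²·0.62] − 20.304 = 65.571 − 20.304 = 45.267.
Reliability = 45.267 / 88.306 = 0.5126.

0.5126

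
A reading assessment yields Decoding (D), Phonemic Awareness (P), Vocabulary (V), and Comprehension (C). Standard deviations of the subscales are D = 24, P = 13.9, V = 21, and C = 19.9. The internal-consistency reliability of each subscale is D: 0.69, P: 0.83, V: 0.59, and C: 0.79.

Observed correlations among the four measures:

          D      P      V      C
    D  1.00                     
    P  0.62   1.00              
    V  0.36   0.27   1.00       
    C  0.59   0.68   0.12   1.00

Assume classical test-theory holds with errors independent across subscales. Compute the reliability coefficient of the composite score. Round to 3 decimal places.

Var(D+P+V+C) = 24² + 13.9² + 21² + 19.9² + 2·[24·13.9·0.62 + 24·21·0.36 + 24·19.9·0.59 + 13.9·21·0.27 + 13.9·19.9·0.68 + 21·19.9·0.12] = 1606.22 + 1974.22 = 3580.44.
With uncorrelated errors the cross-covariances are all true-score covariance, so they carry over unchanged; only the diagonal terms shrink to ρᵢσᵢ².
True-score variance = [24²·0.69 + 13.9²·0.83 + 21²·0.59 + 19.9²·0.79] + 1974.22 = 1130.84 + 1974.22 = 3105.07.
Reliability = 3105.07 / 3580.44 = 0.867.

0.867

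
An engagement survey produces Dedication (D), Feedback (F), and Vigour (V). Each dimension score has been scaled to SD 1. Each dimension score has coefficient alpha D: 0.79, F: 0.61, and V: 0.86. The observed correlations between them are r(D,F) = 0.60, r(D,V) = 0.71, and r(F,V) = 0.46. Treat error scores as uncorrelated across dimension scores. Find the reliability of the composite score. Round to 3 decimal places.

Var(D+F+V) = 3 + 2·[0.60 + 0.71 + 0.46] = 3 + 3.54 = 6.54.
With uncorrelated errors the cross-covariances are all true-score covariance, so they carry over unchanged; only the diagonal terms shrink to ρᵢσᵢ².
True-score variance = [0.79 + 0.61 + 0.86] + 3.54 = 2.26 + 3.54 = 5.8.
Reliability = 5.8 / 6.54 = 0.887.

0.887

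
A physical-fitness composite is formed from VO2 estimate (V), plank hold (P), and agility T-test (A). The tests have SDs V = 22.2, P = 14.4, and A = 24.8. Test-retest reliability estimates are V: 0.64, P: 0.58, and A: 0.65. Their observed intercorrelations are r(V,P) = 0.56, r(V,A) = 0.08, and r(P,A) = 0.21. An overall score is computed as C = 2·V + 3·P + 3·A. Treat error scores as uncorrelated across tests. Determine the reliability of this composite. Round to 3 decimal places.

0.744

Var(C) = 2²·22.2² + 3²·14.4² + 3²·24.8² + 2·[6·22.2·14.4·0.56 + 6·22.2·24.8·0.08 + 9·14.4·24.8·0.21] = 9372.96 + 4026.7 = 13399.7.
With uncorrelated errors the cross-covariances are all true-score covariance, so they carry over unchanged; only the diagonal terms shrink to ρᵢσᵢ².
True-score variance = [2²·22.2²·0.64 + 3²·14.4²·0.58 + 3²·24.8²·0.65] + 4026.7 = 5942.07 + 4026.7 = 9968.77.
Reliability = 9968.77 / 13399.7 = 0.744.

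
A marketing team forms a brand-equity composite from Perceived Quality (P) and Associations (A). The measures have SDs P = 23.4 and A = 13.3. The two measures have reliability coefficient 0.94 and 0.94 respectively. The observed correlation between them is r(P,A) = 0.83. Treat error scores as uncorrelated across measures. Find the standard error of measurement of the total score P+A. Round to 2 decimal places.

6.59

Var(total) = 724.45 + 516.625 = 1241.08.
True-score variance = 680.983 + 516.625 = 1197.61, so reliability = 0.9650.
Error variance = 1241.08 − 1197.61 = 43.467; SEM = √43.467 = 6.59.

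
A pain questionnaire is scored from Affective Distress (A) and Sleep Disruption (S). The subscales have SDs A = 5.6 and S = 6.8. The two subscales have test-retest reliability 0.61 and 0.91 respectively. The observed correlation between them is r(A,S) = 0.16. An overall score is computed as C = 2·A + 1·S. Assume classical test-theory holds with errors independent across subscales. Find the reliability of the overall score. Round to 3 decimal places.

0.729

Var(C) = 2²·5.6² + 6.8² + 2·[2·5.6·6.8·0.16] = 171.68 + 24.3712 = 196.051.
With uncorrelated errors the cross-covariances are all true-score covariance, so they carry over unchanged; only the diagonal terms shrink to ρᵢσᵢ².
True-score variance = [2²·5.6²·0.61 + 6.8²·0.91] + 24.3712 = 118.597 + 24.3712 = 142.968.
Reliability = 142.968 / 196.051 = 0.729.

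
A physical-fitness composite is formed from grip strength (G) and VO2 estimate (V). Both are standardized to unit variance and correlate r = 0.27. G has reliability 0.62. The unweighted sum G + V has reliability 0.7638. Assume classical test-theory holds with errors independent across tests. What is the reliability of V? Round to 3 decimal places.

0.780

Var(G+V) = 2 + 2·0.27 = 2.540.
True-score variance = ρ_G + ρ_V + 2·0.27, so 0.7638 = (0.62 + ρ_V + 0.54) / 2.540.
ρ_V = 0.7638·2.540 − 0.62 − 0.54 = 0.780.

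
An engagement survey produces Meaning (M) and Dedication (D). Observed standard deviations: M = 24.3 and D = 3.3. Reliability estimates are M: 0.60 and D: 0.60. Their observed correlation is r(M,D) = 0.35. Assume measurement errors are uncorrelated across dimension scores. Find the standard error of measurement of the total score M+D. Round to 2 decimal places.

Var(total) = 601.38 + 56.133 = 657.513.
True-score variance = 360.828 + 56.133 = 416.961, so reliability = 0.6341.
Error variance = 657.513 − 416.961 = 240.552; SEM = √240.552 = 15.51.

15.51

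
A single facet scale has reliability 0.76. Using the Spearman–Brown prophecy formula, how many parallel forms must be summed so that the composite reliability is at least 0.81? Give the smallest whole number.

2

k ≥ ρ*(1−ρ₁)/(ρ₁(1−ρ*)) = 0.81·0.24 / (0.76·0.19) = 1.346.
Smallest integer k = 2.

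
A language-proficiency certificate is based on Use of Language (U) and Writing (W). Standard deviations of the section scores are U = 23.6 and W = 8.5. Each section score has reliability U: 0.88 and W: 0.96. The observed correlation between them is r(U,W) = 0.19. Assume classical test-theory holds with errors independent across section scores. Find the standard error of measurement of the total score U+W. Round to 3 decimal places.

8.350

Var(total) = 629.21 + 76.228 = 705.438.
True-score variance = 559.485 + 76.228 = 635.713, so reliability = 0.9012.
Error variance = 705.438 − 635.713 = 69.7252; SEM = √69.7252 = 8.350.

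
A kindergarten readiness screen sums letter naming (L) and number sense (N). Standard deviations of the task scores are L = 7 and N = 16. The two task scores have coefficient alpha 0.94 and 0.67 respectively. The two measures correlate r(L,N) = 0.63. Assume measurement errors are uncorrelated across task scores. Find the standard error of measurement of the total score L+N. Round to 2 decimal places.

Var(total) = 305 + 141.12 = 446.12.
True-score variance = 217.58 + 141.12 = 358.7, so reliability = 0.8040.
Error variance = 446.12 − 358.7 = 87.42; SEM = √87.42 = 9.35.

9.35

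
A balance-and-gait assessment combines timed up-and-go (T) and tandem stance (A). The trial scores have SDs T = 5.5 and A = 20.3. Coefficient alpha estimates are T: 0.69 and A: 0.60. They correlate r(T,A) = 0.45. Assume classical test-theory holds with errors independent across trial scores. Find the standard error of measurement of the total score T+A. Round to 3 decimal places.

Var(total) = 442.34 + 100.485 = 542.825.
True-score variance = 268.127 + 100.485 = 368.612, so reliability = 0.6791.
Error variance = 542.825 − 368.612 = 174.214; SEM = √174.214 = 13.199.

13.199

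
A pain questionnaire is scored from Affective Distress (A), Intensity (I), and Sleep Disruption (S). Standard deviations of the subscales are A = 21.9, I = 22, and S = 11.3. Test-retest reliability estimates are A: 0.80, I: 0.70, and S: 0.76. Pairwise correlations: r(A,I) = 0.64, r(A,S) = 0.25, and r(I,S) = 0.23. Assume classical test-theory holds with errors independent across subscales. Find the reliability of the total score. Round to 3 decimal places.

Var(A+I+S) = 21.9² + 22² + 11.3² + 2·[21.9·22·0.64 + 21.9·11.3·0.25 + 22·11.3·0.23] = 1091.3 + 854.795 = 1946.09.
Under uncorrelated errors the observed covariances equal the true-score covariances, so only the own-variance terms attenuate.
True-score variance = [21.9²·0.80 + 22²·0.70 + 11.3²·0.76] + 854.795 = 819.532 + 854.795 = 1674.33.
Reliability = 1674.33 / 1946.09 = 0.860.

0.860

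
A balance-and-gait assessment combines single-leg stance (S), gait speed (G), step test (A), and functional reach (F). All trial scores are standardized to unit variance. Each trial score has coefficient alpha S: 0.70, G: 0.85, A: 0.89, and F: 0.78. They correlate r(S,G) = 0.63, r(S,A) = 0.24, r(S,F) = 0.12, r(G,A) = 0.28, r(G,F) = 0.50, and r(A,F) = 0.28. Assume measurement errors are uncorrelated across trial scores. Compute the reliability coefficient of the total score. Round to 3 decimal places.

Var(S+G+A+F) = 4 + 2·[0.63 + 0.24 + 0.12 + 0.28 + 0.50 + 0.28] = 4 + 4.1 = 8.1.
Under uncorrelated errors the observed covariances equal the true-score covariances, so only the own-variance terms attenuate.
True-score variance = [0.70 + 0.85 + 0.89 + 0.78] + 4.1 = 3.22 + 4.1 = 7.32.
Reliability = 7.32 / 8.1 = 0.904.

0.904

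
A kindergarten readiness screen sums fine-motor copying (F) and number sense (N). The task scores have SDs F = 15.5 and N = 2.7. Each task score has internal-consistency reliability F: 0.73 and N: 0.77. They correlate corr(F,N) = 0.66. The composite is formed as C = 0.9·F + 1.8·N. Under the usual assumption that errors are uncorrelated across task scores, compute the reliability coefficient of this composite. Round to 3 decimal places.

0.812

Var(C) = 0.9²·15.5² + 1.8²·2.7² + 2·[1.62·15.5·2.7·0.66] = 218.222 + 89.492 = 307.714.
Under uncorrelated errors the observed covariances equal the true-score covariances, so only the own-variance terms attenuate.
True-score variance = [0.9²·15.5²·0.73 + 1.8²·2.7²·0.77] + 89.492 = 160.247 + 89.492 = 249.739.
Reliability = 249.739 / 307.714 = 0.812.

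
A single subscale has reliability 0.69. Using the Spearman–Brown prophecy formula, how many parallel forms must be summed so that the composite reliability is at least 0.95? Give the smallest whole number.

9

k ≥ ρ*(1−ρ₁)/(ρ₁(1−ρ*)) = 0.95·0.31 / (0.69·0.05) = 8.536.
Smallest integer k = 9.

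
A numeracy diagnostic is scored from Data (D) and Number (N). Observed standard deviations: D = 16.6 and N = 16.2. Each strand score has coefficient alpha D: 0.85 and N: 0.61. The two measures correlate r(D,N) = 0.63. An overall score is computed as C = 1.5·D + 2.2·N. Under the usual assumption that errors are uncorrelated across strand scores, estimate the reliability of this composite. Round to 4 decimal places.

0.8044

Var(C) = 1.5²·16.6² + 2.2²·16.2² + 2·[3.3·16.6·16.2·0.63] = 1890.22 + 1118.17 = 3008.39.
Under uncorrelated errors the observed covariances equal the true-score covariances, so only the own-variance terms attenuate.
True-score variance = [1.5²·16.6²·0.85 + 2.2²·16.2²·0.61] + 1118.17 = 1301.84 + 1118.17 = 2420.01.
Reliability = 2420.01 / 3008.39 = 0.8044.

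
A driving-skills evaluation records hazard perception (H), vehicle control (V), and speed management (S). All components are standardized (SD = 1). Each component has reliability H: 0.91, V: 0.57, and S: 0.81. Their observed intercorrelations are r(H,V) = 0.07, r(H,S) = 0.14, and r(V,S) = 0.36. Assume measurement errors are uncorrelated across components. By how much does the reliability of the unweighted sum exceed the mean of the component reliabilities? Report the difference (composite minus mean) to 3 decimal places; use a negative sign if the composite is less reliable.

0.065

Var(sum) = 3 + 1.14 = 4.14; true-score variance = 2.29 + 1.14 = 3.43; composite reliability = 0.8285.
Mean component reliability = 0.7633.
Difference = 0.8285 − 0.7633 = 0.065.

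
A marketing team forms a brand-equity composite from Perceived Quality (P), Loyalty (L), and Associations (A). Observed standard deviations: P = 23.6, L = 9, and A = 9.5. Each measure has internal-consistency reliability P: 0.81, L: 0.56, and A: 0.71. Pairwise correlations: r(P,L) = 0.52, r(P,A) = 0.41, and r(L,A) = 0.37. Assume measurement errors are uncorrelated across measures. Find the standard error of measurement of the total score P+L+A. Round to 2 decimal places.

Var(total) = 728.21 + 468.01 = 1196.22.
True-score variance = 560.575 + 468.01 = 1028.59, so reliability = 0.8599.
Error variance = 1196.22 − 1028.59 = 167.635; SEM = √167.635 = 12.95.

12.95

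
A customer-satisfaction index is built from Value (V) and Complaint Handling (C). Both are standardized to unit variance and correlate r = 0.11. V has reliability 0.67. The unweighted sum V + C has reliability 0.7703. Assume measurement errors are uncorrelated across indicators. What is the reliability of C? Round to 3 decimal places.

Var(V+C) = 2 + 2·0.11 = 2.220.
True-score variance = ρ_V + ρ_C + 2·0.11, so 0.7703 = (0.67 + ρ_C + 0.22) / 2.220.
ρ_C = 0.7703·2.220 − 0.67 − 0.22 = 0.820.

0.820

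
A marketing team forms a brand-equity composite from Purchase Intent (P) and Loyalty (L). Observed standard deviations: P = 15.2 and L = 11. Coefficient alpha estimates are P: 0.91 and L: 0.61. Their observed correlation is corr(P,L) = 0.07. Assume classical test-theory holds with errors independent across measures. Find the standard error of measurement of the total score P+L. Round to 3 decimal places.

8.245

Var(total) = 352.04 + 23.408 = 375.448.
True-score variance = 284.056 + 23.408 = 307.464, so reliability = 0.8189.
Error variance = 375.448 − 307.464 = 67.9836; SEM = √67.9836 = 8.245.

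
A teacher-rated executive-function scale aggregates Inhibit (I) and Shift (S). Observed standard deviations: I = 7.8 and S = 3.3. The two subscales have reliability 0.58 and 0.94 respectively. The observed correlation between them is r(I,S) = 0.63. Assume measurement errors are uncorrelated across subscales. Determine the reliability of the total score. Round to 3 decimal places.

Var(I+S) = 7.8² + 3.3² + 2·[7.8·3.3·0.63] = 71.73 + 32.4324 = 104.162.
Under uncorrelated errors the observed covariances equal the true-score covariances, so only the own-variance terms attenuate.
True-score variance = [7.8²·0.58 + 3.3²·0.94] + 32.4324 = 45.5238 + 32.4324 = 77.9562.
Reliability = 77.9562 / 104.162 = 0.748.

0.748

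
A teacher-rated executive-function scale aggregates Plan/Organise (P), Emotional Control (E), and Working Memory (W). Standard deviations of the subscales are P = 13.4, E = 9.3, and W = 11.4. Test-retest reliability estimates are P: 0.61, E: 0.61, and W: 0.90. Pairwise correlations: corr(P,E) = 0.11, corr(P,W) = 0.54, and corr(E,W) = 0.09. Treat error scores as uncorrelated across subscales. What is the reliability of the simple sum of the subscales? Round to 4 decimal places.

0.8078

Var(P+E+W) = 13.4² + 9.3² + 11.4² + 2·[13.4·9.3·0.11 + 13.4·11.4·0.54 + 9.3·11.4·0.09] = 396.01 + 211.481 = 607.491.
With uncorrelated errors the cross-covariances are all true-score covariance, so they carry over unchanged; only the diagonal terms shrink to ρᵢσᵢ².
True-score variance = [13.4²·0.61 + 9.3²·0.61 + 11.4²·0.90] + 211.481 = 279.255 + 211.481 = 490.735.
Reliability = 490.735 / 607.491 = 0.8078.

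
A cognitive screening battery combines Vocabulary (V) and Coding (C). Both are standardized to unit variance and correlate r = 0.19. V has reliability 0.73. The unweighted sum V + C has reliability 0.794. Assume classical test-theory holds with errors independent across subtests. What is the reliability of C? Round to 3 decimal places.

0.780

Var(V+C) = 2 + 2·0.19 = 2.380.
True-score variance = ρ_V + ρ_C + 2·0.19, so 0.794 = (0.73 + ρ_C + 0.38) / 2.380.
ρ_C = 0.794·2.380 − 0.73 − 0.38 = 0.780.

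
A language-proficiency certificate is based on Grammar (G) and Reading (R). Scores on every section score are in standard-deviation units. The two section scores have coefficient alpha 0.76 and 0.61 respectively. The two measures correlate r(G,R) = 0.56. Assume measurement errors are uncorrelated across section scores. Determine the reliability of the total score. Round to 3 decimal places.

0.798

Var(G+R) = 2 + 2·[0.56] = 2 + 1.12 = 3.12.
With uncorrelated errors the cross-covariances are all true-score covariance, so they carry over unchanged; only the diagonal terms shrink to ρᵢσᵢ².
True-score variance = [0.76 + 0.61] + 1.12 = 1.37 + 1.12 = 2.49.
Reliability = 2.49 / 3.12 = 0.798.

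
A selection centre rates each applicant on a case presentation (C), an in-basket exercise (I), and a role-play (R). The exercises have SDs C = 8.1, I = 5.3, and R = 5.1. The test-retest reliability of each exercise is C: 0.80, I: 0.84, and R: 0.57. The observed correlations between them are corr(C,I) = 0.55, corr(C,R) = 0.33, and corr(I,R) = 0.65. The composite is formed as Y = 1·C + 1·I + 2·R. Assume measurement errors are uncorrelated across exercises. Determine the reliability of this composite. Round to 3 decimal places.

0.831

Var(Y) = 8.1² + 5.3² + 2²·5.1² + 2·[8.1·5.3·0.55 + 2·8.1·5.1·0.33 + 2·5.3·5.1·0.65] = 197.74 + 172.03 = 369.77.
With uncorrelated errors the cross-covariances are all true-score covariance, so they carry over unchanged; only the diagonal terms shrink to ρᵢσᵢ².
True-score variance = [8.1²·0.80 + 5.3²·0.84 + 2²·5.1²·0.57] + 172.03 = 135.386 + 172.03 = 307.417.
Reliability = 307.417 / 369.77 = 0.831.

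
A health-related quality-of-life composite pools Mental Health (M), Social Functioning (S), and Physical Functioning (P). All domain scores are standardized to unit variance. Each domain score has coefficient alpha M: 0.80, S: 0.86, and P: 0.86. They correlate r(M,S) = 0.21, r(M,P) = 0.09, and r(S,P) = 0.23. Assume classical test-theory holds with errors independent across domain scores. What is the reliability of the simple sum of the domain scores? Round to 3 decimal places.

0.882

Var(M+S+P) = 3 + 2·[0.21 + 0.09 + 0.23] = 3 + 1.06 = 4.06.
Because errors are independent across components, Cov(Tᵢ,Tⱼ) = Cov(Xᵢ,Xⱼ); the off-diagonal part of the true-score variance is the same as above.
True-score variance = [0.80 + 0.86 + 0.86] + 1.06 = 2.52 + 1.06 = 3.58.
Reliability = 3.58 / 4.06 = 0.882.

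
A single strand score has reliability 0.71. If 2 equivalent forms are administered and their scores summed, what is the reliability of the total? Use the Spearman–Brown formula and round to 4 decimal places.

0.8304

ρ_k = kρ / (1 + (k−1)ρ) = 2·0.71 / (1 + 1·0.71) = 1.420 / 1.710 = 0.8304.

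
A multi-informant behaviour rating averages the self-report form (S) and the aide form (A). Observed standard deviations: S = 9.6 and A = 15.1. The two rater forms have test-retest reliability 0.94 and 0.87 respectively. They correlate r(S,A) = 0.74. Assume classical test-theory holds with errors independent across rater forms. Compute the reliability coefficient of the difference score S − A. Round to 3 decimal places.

0.667

Var(S−A) = 9.6² + 15.1² − 2·9.6·15.1·0.74 = 320.17 − 214.541 = 105.629.
With uncorrelated errors the cross-covariances are all true-score covariance, so they carry over unchanged; only the diagonal terms shrink to ρᵢσᵢ².
True-score variance = [9.6²·0.94 + 15.1²·0.87] − 214.541 = 284.999 − 214.541 = 70.4583.
Reliability = 70.4583 / 105.629 = 0.667.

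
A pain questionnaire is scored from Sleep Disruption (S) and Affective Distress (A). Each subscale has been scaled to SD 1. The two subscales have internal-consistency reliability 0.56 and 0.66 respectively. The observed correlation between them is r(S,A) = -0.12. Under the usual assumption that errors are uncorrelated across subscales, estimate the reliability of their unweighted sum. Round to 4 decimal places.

Var(S+A) = 2 + 2·[(-0.12)] = 2 − 0.24 = 1.76.
Under uncorrelated errors the observed covariances equal the true-score covariances, so only the own-variance terms attenuate.
True-score variance = [0.56 + 0.66] − 0.24 = 1.22 − 0.24 = 0.98.
Reliability = 0.98 / 1.76 = 0.5568.

0.5568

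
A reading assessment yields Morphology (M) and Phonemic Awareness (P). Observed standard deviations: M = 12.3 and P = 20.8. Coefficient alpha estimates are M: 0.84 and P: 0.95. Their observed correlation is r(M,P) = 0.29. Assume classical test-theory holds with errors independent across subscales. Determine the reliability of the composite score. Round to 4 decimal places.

Var(M+P) = 12.3² + 20.8² + 2·[12.3·20.8·0.29] = 583.93 + 148.387 = 732.317.
With uncorrelated errors the cross-covariances are all true-score covariance, so they carry over unchanged; only the diagonal terms shrink to ρᵢσᵢ².
True-score variance = [12.3²·0.84 + 20.8²·0.95] + 148.387 = 538.092 + 148.387 = 686.479.
Reliability = 686.479 / 732.317 = 0.9374.

0.9374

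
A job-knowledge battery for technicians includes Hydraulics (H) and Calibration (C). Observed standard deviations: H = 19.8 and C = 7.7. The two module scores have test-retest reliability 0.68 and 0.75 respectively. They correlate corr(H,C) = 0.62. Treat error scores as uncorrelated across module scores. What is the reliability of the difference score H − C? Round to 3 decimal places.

0.465

Var(H−C) = 19.8² + 7.7² − 2·19.8·7.7·0.62 = 451.33 − 189.05 = 262.28.
With uncorrelated errors the cross-covariances are all true-score covariance, so they carry over unchanged; only the diagonal terms shrink to ρᵢσᵢ².
True-score variance = [19.8²·0.68 + 7.7²·0.75] − 189.05 = 311.055 − 189.05 = 122.004.
Reliability = 122.004 / 262.28 = 0.465.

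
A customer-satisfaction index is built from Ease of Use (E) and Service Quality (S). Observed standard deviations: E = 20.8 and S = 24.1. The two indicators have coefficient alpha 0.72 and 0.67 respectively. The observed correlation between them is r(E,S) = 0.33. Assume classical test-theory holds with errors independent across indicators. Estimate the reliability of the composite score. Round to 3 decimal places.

Var(E+S) = 20.8² + 24.1² + 2·[20.8·24.1·0.33] = 1013.45 + 330.845 = 1344.29.
Under uncorrelated errors the observed covariances equal the true-score covariances, so only the own-variance terms attenuate.
True-score variance = [20.8²·0.72 + 24.1²·0.67] + 330.845 = 700.644 + 330.845 = 1031.49.
Reliability = 1031.49 / 1344.29 = 0.767.

0.767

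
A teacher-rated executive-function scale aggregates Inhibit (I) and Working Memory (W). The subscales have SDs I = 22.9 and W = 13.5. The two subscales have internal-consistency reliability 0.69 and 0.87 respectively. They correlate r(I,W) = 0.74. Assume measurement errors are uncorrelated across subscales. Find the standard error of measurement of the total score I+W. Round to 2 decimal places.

Var(total) = 706.66 + 457.542 = 1164.2.
True-score variance = 520.4 + 457.542 = 977.942, so reliability = 0.8400.
Error variance = 1164.2 − 977.942 = 186.26; SEM = √186.26 = 13.65.

13.65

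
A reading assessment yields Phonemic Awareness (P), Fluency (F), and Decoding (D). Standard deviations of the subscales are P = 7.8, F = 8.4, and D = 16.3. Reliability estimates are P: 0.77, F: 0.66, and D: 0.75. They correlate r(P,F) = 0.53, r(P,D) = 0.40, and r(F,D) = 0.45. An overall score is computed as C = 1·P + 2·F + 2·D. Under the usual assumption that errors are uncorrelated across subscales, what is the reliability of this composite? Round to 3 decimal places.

0.832

Var(C) = 7.8² + 2²·8.4² + 2²·16.3² + 2·[2·7.8·8.4·0.53 + 2·7.8·16.3·0.40 + 4·8.4·16.3·0.45] = 1405.84 + 835.238 = 2241.08.
Because errors are independent across components, Cov(Tᵢ,Tⱼ) = Cov(Xᵢ,Xⱼ); the off-diagonal part of the true-score variance is the same as above.
True-score variance = [7.8²·0.77 + 2²·8.4²·0.66 + 2²·16.3²·0.75] + 835.238 = 1030.2 + 835.238 = 1865.43.
Reliability = 1865.43 / 2241.08 = 0.832.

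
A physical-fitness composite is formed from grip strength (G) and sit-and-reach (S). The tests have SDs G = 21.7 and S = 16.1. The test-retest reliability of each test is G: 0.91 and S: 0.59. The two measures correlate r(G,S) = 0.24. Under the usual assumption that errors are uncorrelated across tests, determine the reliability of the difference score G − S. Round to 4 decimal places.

Var(G−S) = 21.7² + 16.1² − 2·21.7·16.1·0.24 = 730.1 − 167.698 = 562.402.
Because errors are independent across components, Cov(Tᵢ,Tⱼ) = Cov(Xᵢ,Xⱼ); the off-diagonal part of the true-score variance is the same as above.
True-score variance = [21.7²·0.91 + 16.1²·0.59] − 167.698 = 581.444 − 167.698 = 413.746.
Reliability = 413.746 / 562.402 = 0.7357.

0.7357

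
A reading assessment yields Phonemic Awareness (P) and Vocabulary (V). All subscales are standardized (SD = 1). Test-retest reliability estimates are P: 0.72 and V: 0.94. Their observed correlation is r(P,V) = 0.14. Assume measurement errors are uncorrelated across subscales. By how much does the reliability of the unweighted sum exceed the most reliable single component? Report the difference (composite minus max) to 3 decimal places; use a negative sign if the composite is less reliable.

-0.089

Var(sum) = 2 + 0.28 = 2.28; true-score variance = 1.66 + 0.28 = 1.94; composite reliability = 0.8509.
Max component reliability = 0.9400.
Difference = 0.8509 − 0.9400 = -0.089.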